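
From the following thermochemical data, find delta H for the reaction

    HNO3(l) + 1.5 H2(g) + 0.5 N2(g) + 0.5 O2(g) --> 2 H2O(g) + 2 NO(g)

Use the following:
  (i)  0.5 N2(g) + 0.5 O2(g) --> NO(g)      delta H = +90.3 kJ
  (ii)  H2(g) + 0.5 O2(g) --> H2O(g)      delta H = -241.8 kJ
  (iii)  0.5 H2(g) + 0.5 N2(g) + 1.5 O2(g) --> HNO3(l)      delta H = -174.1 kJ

delta H = -128.9 kJ

(i) × 2 (scale by 2 for the 2 NO(g)): (2)·(+90.3) = +180.6 kJ
(ii) × 2 (scale by 2 for the 2 H2O(g)): (2)·(-241.8) = -483.6 kJ
(iii) reversed (HNO3(l) must end up as a reactant): +174.1 kJ
Summing the manipulated equations, delta H = (+180.6) + (-483.6) + (+174.1) = -128.9 kJ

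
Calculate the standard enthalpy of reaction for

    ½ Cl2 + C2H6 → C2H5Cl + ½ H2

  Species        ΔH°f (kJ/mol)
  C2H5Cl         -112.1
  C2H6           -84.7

ΔH° = -27.4 kJ/mol

Products: 1·(-112.1) + 1/2·(+0.0) = -112.1
Reactants: 1/2·(+0.0) + 1·(-84.7) = -84.7
ΔH° = (-112.1) − (-84.7) = -27.4 kJ/mol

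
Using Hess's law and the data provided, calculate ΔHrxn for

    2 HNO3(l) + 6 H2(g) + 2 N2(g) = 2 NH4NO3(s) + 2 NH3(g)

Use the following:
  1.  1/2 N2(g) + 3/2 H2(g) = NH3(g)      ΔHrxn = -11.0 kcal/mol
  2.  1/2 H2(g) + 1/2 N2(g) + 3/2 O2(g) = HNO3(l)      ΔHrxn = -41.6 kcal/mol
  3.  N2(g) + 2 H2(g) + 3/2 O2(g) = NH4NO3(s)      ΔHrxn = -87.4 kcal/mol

ΔHrxn = -113.6 kcal/mol

eq. 1 × 2: (2)·(-11.0) = -22.0 kcal/mol
eq. 2 reversed and × 2: (-2)·(-41.6) = +83.2 kcal/mol
eq. 3 × 2: (2)·(-87.4) = -174.8 kcal/mol
ΔHrxn = (2)·(-11.0) + (-2)·(-41.6) + (2)·(-87.4) = -113.6 kcal/mol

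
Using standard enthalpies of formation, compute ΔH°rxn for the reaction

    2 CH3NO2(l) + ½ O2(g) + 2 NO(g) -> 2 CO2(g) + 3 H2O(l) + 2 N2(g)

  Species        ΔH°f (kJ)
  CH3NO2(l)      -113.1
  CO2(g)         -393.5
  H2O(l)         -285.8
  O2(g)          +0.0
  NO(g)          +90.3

Products: 2·(-393.5) + 3·(-285.8) + 2·(+0.0) = -1644.4
Reactants: 2·(-113.1) + 1/2·(+0.0) + 2·(+90.3) = -45.6
ΔH°rxn = (-1644.4) − (-45.6) = -1598.8 kJ

ΔH°rxn = -1598.8 kJ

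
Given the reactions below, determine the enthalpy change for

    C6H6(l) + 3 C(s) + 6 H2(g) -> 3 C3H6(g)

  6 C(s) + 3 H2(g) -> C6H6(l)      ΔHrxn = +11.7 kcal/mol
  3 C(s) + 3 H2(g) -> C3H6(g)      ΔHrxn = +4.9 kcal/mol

ΔHrxn = 3.0 kcal/mol

equation 1 reversed (reverse to put C6H6(l) on the reactant side): -11.7 kcal/mol
equation 2 × 3 (×3 to match 3 C3H6(g) in the target): (3)·(+4.9) = +14.7 kcal/mol
Summing the manipulated equations, ΔHrxn = (-11.7) + (+14.7) = 3.0 kcal/mol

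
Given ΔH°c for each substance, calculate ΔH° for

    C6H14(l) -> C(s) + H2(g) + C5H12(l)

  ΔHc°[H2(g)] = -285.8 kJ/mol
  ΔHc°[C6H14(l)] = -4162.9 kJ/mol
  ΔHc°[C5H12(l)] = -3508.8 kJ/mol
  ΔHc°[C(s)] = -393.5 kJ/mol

Using ΔH = Σ nΔHc°(reactants) − Σ nΔHc°(products):
= [1·(-4162.9)] − [1·(-393.5) + 1·(-285.8) + 1·(-3508.8)]
= 25.2 kJ/mol

ΔH° = 25.2 kJ/mol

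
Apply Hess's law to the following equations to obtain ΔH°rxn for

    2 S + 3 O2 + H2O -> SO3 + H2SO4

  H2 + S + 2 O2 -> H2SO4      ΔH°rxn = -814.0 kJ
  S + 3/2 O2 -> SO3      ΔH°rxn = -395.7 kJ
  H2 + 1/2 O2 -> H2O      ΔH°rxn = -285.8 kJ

ΔH°rxn = -923.9 kJ

equation 1 as written: -814.0 kJ
equation 2 as written: -395.7 kJ
equation 3 reversed: +285.8 kJ
Summing the manipulated equations, ΔH°rxn = (1)·(-814.0) + (1)·(-395.7) + (-1)·(-285.8) = -923.9 kJ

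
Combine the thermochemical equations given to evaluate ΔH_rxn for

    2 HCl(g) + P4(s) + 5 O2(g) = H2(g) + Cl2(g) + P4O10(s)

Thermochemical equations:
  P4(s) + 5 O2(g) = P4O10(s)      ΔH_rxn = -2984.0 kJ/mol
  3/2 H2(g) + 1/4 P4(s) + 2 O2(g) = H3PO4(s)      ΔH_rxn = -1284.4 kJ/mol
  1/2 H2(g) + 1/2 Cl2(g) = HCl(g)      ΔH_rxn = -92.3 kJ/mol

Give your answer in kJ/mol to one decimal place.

equation 1 as written: -2984.0 kJ/mol
equation 2: not needed.
equation 3 reversed and × 2: (-2)·(-92.3) = +184.6 kJ/mol
Combining the equations, ΔH_rxn = (1)·(-2984.0) + (-2)·(-92.3) = -2799.4 kJ/mol

ΔH_rxn = -2799.4 kJ/mol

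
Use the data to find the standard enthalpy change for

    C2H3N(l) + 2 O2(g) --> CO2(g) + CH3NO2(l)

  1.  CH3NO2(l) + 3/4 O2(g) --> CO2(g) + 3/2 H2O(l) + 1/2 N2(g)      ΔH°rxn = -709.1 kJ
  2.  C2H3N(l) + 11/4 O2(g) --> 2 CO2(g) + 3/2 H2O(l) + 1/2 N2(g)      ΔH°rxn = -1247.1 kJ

eq. 1 reversed (CH3NO2(l) must end up as a product): +709.1 kJ
eq. 2 as written (C2H3N(l) already on the reactant side): -1247.1 kJ
ΔH°rxn = (-1)·(-709.1) + (1)·(-1247.1) = -538.0 kJ

ΔH°rxn = -538.0 kJ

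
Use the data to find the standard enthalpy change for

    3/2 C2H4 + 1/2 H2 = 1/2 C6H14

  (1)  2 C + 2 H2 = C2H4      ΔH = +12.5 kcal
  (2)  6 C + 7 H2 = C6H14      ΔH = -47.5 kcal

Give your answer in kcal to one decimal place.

(1) reversed and × 3/2 (reverse to put C2H4 on the reactant side; scale by 3/2 for the 3/2 C2H4): (-3/2)·(+12.5) = -18.75 kcal
(2) × 1/2 (×1/2 to match 1/2 C6H14 in the target): (1/2)·(-47.5) = -23.75 kcal
ΔH = (-18.75) + (-23.75) = -42.5 kcal

ΔH = -42.5 kcal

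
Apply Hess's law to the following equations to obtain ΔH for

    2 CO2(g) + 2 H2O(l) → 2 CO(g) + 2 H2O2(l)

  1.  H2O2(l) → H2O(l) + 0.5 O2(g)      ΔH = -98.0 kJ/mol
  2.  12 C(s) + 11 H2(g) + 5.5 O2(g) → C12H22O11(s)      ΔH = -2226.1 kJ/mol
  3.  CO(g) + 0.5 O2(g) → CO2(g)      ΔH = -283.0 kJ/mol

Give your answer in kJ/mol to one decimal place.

ΔH = 762.0 kJ/mol

eq. 1 reversed and × 2 (H2O2(l) must end up as a product; scale by 2 for the 2 H2O2(l)): (-2)·(-98.0) = +196.0 kJ/mol
eq. 2: not needed (C12H22O11(s) appears nowhere else).
eq. 3 reversed and × 2 (reverse to put CO(g) on the product side; ×2 to match 2 CO(g) in the target): (-2)·(-283.0) = +566.0 kJ/mol
ΔH = (+196.0) + (+566.0) = 762.0 kJ/mol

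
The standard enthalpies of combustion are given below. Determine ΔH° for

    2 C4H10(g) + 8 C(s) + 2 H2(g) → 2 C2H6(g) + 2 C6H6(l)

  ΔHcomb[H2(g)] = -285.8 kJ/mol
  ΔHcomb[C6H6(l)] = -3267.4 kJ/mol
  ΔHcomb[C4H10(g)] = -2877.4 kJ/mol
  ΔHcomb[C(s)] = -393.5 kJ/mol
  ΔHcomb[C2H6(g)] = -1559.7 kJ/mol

ΔH° = 179.8 kJ/mol

Using ΔH = Σ nΔHc°(reactants) − Σ nΔHc°(products):
= [2·(-2877.4) + 8·(-393.5) + 2·(-285.8)] − [2·(-1559.7) + 2·(-3267.4)]
= 179.8 kJ/mol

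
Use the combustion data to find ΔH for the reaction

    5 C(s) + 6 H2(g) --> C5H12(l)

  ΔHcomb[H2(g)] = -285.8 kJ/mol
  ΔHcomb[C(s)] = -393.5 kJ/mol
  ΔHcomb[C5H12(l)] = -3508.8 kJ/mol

With combustion enthalpies, reactants minus products:
= [5·(-393.5) + 6·(-285.8)] − [1·(-3508.8)]
= -173.5 kJ/mol

ΔH = -173.5 kJ/mol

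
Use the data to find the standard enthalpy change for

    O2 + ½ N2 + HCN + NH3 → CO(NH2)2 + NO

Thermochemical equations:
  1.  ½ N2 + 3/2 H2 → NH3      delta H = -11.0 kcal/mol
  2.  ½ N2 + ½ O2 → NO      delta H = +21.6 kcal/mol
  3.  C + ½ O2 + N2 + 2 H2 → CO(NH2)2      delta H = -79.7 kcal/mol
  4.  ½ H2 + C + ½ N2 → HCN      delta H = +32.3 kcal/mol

eq. 1 reversed (reverse to put NH3 on the reactant side): +11.0 kcal/mol
eq. 2 as written (NO already on the product side): +21.6 kcal/mol
eq. 3 as written (CO(NH2)2 already on the product side): -79.7 kcal/mol
eq. 4 reversed (reverse to put HCN on the reactant side): -32.3 kcal/mol
delta H = (-1)·(-11.0) + (1)·(+21.6) + (1)·(-79.7) + (-1)·(+32.3) = -79.4 kcal/mol

delta H = -79.4 kcal/mol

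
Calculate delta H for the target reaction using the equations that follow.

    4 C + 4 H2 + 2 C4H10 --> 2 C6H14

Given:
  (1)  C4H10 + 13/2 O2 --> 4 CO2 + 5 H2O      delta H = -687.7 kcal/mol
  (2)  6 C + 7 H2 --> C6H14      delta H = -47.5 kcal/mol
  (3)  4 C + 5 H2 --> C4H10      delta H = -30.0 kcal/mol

delta H = -35.0 kcal/mol

(1): not needed (CO2 appears nowhere else).
(2) × 2 (×2 to match 2 C6H14 in the target): (2)·(-47.5) = -95.0 kcal/mol
(3) reversed and × 2: (-2)·(-30.0) = +60.0 kcal/mol
delta H = (2)·(-47.5) + (-2)·(-30.0) = -35.0 kcal/mol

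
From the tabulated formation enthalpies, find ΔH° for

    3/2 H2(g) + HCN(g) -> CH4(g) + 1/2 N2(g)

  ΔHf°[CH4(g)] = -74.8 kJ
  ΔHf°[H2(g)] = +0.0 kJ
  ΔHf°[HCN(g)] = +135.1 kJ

ΔH° = -209.9 kJ

Products: 1·(-74.8) + 1/2·(+0.0) = -74.8
Reactants: 3/2·(+0.0) + 1·(+135.1) = +135.1
ΔH° = (-74.8) − (+135.1) = -209.9 kJ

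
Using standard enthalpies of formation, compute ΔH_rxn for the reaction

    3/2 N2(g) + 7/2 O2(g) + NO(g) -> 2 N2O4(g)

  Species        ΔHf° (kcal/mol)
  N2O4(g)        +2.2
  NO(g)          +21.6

ΔH_rxn = -17.2 kcal/mol

Products: 2·(+2.2) = +4.4
Reactants: 3/2·(+0.0) + 7/2·(+0.0) + 1·(+21.6) = +21.6
ΔH_rxn = (+4.4) − (+21.6) = -17.2 kcal/mol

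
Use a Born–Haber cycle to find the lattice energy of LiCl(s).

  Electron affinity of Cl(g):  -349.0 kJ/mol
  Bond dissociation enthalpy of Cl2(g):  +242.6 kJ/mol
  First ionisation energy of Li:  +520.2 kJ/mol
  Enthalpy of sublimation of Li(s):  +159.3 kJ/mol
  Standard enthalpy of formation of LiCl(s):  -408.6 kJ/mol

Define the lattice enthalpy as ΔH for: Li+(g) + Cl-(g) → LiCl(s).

U = -860.4 kJ/mol

ΔHf° = 1·ΔHsub + 1·(ΣIE) + 1/2·D(Cl2) + 1·EA + U
-408.6 = 1·(+159.3) + 1·(+520.2) + 1/2·(+242.6) + 1·(-349.0) + U
U = -408.6 − (+451.8) = -860.4 kJ/mol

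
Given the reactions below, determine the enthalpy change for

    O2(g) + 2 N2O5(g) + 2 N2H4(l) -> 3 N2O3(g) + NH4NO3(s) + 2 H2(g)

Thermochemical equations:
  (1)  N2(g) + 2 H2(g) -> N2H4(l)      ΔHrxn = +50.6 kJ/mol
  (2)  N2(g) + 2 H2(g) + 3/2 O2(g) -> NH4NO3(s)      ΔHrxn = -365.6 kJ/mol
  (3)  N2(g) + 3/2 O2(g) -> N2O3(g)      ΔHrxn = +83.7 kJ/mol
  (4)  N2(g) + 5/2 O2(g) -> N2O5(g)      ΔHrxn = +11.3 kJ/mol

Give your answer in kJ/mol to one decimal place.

ΔHrxn = -238.3 kJ/mol

(1) reversed and × 2 (reverse to put N2H4(l) on the reactant side; ×2 to match 2 N2H4(l) in the target): (-2)·(+50.6) = -101.2 kJ/mol
(2) as written (NH4NO3(s) already on the product side): -365.6 kJ/mol
(3) × 3 (×3 to match 3 N2O3(g) in the target): (3)·(+83.7) = +251.1 kJ/mol
(4) reversed and × 2 (N2O5(g) must end up as a reactant; ×2 to match 2 N2O5(g) in the target): (-2)·(+11.3) = -22.6 kJ/mol
By Hess's law, ΔHrxn = (-2)·(+50.6) + (1)·(-365.6) + (3)·(+83.7) + (-2)·(+11.3) = -238.3 kJ/mol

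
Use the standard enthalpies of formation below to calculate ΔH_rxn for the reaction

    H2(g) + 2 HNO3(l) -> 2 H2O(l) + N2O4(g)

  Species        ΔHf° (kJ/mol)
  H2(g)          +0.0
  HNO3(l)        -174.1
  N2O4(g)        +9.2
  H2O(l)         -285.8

ΔH_rxn = -214.2 kJ/mol

Products: 2·(-285.8) + 1·(+9.2) = -562.4
Reactants: 1·(+0.0) + 2·(-174.1) = -348.2
ΔH_rxn = (-562.4) − (-348.2) = -214.2 kJ/mol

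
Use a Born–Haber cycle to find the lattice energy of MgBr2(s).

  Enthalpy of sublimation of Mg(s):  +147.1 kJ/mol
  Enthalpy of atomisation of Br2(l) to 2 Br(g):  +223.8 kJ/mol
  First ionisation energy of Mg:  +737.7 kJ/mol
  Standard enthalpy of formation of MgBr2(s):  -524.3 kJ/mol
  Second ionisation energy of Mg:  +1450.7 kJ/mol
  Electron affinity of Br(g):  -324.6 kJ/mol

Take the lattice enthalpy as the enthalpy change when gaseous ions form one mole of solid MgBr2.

ΔHf° = 1·ΔHsub + 1·(ΣIE) + 1·D(Br2) + 2·EA + U
-524.3 = 1·(+147.1) + 1·(+2188.4) + 1·(+223.8) + 2·(-324.6) + U
U = -524.3 − (+1910.1) = -2434.4 kJ/mol

U = -2434.4 kJ/mol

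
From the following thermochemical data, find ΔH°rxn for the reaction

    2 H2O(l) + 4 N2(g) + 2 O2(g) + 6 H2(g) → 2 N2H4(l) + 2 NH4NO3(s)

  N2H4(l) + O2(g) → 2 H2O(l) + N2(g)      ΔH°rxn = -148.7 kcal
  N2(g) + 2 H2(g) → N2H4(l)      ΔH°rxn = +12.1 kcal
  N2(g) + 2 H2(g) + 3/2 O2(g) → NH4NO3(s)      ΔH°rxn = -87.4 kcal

equation 1 reversed: +148.7 kcal
equation 2 as written: +12.1 kcal
equation 3 × 2: (2)·(-87.4) = -174.8 kcal
Combining the equations, ΔH°rxn = (-1)·(-148.7) + (1)·(+12.1) + (2)·(-87.4) = -14.0 kcal

ΔH°rxn = -14.0 kcal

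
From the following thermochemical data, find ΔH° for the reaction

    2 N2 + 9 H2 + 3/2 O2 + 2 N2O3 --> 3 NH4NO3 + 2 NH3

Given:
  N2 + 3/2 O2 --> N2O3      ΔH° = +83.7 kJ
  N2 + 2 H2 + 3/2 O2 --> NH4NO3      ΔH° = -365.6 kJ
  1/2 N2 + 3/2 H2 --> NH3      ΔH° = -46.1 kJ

ΔH° = -1356.4 kJ

equation 1 reversed and × 2 (N2O3 must end up as a reactant; ×2 to match 2 N2O3 in the target): (-2)·(+83.7) = -167.4 kJ
equation 2 × 3 (×3 to match 3 NH4NO3 in the target): (3)·(-365.6) = -1096.8 kJ
equation 3 × 2 (×2 to match 2 NH3 in the target): (2)·(-46.1) = -92.2 kJ
By Hess's law, ΔH° = (-2)·(+83.7) + (3)·(-365.6) + (2)·(-46.1) = -1356.4 kJ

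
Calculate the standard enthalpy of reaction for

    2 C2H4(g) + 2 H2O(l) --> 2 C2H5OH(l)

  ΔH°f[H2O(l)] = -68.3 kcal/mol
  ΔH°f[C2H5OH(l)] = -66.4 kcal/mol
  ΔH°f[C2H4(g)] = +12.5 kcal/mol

ΔH°rxn = Σ nΔHf°(products) − Σ nΔHf°(reactants).
Products: 2·(-66.4) = -132.8
Reactants: 2·(+12.5) + 2·(-68.3) = -111.6
ΔH° = (-132.8) − (-111.6) = -21.2 kcal/mol

ΔH° = -21.2 kcal/mol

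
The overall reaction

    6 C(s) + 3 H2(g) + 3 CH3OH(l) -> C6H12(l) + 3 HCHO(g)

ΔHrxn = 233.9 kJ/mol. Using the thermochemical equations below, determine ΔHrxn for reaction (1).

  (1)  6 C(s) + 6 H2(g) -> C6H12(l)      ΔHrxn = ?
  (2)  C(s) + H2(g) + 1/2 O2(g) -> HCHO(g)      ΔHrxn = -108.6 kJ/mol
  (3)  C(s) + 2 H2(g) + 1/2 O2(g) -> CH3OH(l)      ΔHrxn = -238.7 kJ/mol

ΔHrxn = -156.4 kJ/mol

(1) as written (C6H12(l) already on the product side): contributes x
(2) × 3 (scale by 3 for the 3 HCHO(g)): (3)·(-108.6) = -325.8 kJ/mol
(3) reversed and × 3 (CH3OH(l) must end up as a reactant; ×3 to match 3 CH3OH(l) in the target): (-3)·(-238.7) = +716.1 kJ/mol
+233.9 = (-325.8) + (+716.1) + x
x = (+233.9 − (+390.3)) / (1) = -156.4 kJ/mol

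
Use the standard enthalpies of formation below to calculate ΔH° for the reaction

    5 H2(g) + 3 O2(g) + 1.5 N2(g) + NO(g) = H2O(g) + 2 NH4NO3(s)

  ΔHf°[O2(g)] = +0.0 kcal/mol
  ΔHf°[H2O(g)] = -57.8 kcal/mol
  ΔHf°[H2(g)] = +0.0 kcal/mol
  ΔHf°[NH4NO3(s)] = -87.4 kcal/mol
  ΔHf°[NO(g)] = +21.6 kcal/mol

ΔH° = -254.2 kcal/mol

Products: 1·(-57.8) + 2·(-87.4) = -232.6
Reactants: 5·(+0.0) + 3·(+0.0) + 3/2·(+0.0) + 1·(+21.6) = +21.6
ΔH° = (-232.6) − (+21.6) = -254.2 kcal/mol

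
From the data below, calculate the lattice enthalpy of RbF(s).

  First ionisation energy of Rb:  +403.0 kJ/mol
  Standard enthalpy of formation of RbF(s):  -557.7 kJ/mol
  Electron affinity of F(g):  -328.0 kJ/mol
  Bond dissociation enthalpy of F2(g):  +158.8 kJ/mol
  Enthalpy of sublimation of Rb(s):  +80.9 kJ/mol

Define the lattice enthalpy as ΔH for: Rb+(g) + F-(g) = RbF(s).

ΔHf° = 1·ΔHsub + 1·(ΣIE) + 1/2·D(F2) + 1·EA + U
-557.7 = 1·(+80.9) + 1·(+403.0) + 1/2·(+158.8) + 1·(-328.0) + U
U = -557.7 − (+235.3) = -793.0 kJ/mol

U = -793.0 kJ/mol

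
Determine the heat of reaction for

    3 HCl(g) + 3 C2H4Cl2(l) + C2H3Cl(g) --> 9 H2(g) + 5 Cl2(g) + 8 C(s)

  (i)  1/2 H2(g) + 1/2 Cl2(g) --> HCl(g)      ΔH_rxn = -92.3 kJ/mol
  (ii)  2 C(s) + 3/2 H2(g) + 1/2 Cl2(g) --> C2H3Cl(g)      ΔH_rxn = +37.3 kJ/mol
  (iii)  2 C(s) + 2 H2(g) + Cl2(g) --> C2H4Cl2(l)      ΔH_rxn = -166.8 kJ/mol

ΔH_rxn = 740.0 kJ/mol

(i) reversed and × 3 (HCl(g) must end up as a reactant; scale by 3 for the 3 HCl(g)): (-3)·(-92.3) = +276.9 kJ/mol
(ii) reversed (C2H3Cl(g) must end up as a reactant): -37.3 kJ/mol
(iii) reversed and × 3 (reverse to put C2H4Cl2(l) on the reactant side; scale by 3 for the 3 C2H4Cl2(l)): (-3)·(-166.8) = +500.4 kJ/mol
ΔH_rxn = (-3)·(-92.3) + (-1)·(+37.3) + (-3)·(-166.8) = 740.0 kJ/mol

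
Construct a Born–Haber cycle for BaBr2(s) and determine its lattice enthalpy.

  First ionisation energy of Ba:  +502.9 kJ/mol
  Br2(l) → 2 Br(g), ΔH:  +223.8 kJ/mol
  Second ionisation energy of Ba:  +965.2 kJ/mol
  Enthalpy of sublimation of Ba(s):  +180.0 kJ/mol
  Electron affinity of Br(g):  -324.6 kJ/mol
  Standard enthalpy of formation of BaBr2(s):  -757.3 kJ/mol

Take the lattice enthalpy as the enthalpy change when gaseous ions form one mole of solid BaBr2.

ΔHf° = 1·ΔHsub + 1·(ΣIE) + 1·D(Br2) + 2·EA + U
-757.3 = 1·(+180.0) + 1·(+1468.1) + 1·(+223.8) + 2·(-324.6) + U
U = -757.3 − (+1222.7) = -1980.0 kJ/mol

U = -1980.0 kJ/mol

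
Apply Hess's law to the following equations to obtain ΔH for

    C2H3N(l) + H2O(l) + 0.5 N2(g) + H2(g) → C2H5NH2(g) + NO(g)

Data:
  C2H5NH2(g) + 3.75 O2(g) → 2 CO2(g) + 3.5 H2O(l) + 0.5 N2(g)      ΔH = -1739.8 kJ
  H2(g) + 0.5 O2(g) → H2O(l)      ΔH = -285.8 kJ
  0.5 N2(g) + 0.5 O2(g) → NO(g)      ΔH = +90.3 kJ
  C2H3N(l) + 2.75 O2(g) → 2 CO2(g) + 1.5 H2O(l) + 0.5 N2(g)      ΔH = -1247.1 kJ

ΔH = 297.2 kJ

equation 1 reversed (reverse to put C2H5NH2(g) on the product side): +1739.8 kJ
equation 2 as written (H2(g) already on the reactant side): -285.8 kJ
equation 3 as written (NO(g) already on the product side): +90.3 kJ
equation 4 as written (C2H3N(l) already on the reactant side): -1247.1 kJ
ΔH = (-1)·(-1739.8) + (1)·(-285.8) + (1)·(+90.3) + (1)·(-1247.1) = 297.2 kJ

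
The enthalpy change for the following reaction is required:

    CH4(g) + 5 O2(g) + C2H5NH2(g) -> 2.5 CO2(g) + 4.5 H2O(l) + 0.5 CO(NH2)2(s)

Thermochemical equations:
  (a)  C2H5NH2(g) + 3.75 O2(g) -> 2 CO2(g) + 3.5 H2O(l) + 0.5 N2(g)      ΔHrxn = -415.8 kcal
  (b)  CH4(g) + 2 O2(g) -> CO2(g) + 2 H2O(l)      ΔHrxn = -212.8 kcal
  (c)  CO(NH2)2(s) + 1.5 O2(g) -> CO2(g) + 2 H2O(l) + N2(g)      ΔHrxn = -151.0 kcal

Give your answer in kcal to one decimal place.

(a) as written: -415.8 kcal
(b) as written: -212.8 kcal
(c) reversed and × 1/2: (-1/2)·(-151.0) = +75.5 kcal
ΔHrxn = (1)·(-415.8) + (1)·(-212.8) + (-1/2)·(-151.0) = -553.1 kcal

ΔHrxn = -553.1 kcal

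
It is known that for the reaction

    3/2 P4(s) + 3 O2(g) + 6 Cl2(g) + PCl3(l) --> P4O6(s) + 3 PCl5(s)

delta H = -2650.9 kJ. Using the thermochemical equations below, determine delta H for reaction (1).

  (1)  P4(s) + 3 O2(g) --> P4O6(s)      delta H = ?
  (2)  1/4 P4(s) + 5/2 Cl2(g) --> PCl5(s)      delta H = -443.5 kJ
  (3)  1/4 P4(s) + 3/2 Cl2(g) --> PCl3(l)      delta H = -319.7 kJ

(1) as written (P4O6(s) already on the product side): contributes x
(2) × 3 (×3 to match 3 PCl5(s) in the target): (3)·(-443.5) = -1330.5 kJ
(3) reversed (PCl3(l) must end up as a reactant): +319.7 kJ
-2650.9 = (-1330.5) + (+319.7) + x
x = (-2650.9 − (-1010.8)) / (1) = -1640.1 kJ

delta H = -1640.1 kJ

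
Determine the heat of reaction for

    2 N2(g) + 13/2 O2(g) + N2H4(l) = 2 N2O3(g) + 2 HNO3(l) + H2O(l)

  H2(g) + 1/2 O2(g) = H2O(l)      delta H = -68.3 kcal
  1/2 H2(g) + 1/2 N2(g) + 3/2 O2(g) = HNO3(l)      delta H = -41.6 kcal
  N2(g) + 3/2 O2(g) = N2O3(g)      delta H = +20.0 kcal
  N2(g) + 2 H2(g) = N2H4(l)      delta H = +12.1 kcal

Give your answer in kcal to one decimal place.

delta H = -123.6 kcal

equation 1 as written (H2O(l) already on the product side): -68.3 kcal
equation 2 × 2 (×2 to match 2 HNO3(l) in the target): (2)·(-41.6) = -83.2 kcal
equation 3 × 2 (×2 to match 2 N2O3(g) in the target): (2)·(+20.0) = +40.0 kcal
equation 4 reversed (reverse to put N2H4(l) on the reactant side): -12.1 kcal
delta H = (1)·(-68.3) + (2)·(-41.6) + (2)·(+20.0) + (-1)·(+12.1) = -123.6 kcal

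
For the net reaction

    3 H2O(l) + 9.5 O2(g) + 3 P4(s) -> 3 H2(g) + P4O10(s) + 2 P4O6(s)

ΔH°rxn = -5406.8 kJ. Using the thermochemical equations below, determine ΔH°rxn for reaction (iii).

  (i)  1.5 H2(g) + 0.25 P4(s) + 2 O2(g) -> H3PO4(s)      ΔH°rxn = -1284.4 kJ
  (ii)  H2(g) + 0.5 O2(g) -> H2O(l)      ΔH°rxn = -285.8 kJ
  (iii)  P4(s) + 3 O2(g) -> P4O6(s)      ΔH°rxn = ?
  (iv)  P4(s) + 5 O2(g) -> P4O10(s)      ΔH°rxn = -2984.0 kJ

ΔH°rxn = -1640.1 kJ

(i): not needed.
(ii) reversed and × 3: (-3)·(-285.8) = +857.4 kJ
(iii) × 2: contributes 2·x
(iv) as written: -2984.0 kJ
-5406.8 = (+857.4) + (-2984.0) + 2·x
x = (-5406.8 − (-2126.6)) / (2) = -1640.1 kJ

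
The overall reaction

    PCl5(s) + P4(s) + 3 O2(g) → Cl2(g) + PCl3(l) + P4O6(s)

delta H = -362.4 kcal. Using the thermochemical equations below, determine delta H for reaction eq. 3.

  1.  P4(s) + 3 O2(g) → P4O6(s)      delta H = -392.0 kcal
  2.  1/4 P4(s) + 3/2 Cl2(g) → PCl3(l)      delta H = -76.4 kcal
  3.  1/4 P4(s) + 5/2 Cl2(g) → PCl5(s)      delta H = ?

delta H = -106.0 kcal

eq. 1 as written (P4O6(s) already on the product side): -392.0 kcal
eq. 2 as written (PCl3(l) already on the product side): -76.4 kcal
eq. 3 reversed (reverse to put PCl5(s) on the reactant side): contributes −x
-362.4 = (-392.0) + (-76.4) − x
x = (-362.4 − (-468.4)) / (-1) = -106.0 kcal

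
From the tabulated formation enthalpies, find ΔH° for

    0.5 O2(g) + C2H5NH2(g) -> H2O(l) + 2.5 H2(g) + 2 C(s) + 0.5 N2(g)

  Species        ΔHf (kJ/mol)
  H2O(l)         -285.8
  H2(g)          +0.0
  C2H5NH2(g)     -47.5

ΔH° = -238.3 kJ/mol

Products: 1·(-285.8) + 5/2·(+0.0) + 2·(+0.0) + 1/2·(+0.0) = -285.8
Reactants: 1/2·(+0.0) + 1·(-47.5) = -47.5
ΔH° = (-285.8) − (-47.5) = -238.3 kJ/mol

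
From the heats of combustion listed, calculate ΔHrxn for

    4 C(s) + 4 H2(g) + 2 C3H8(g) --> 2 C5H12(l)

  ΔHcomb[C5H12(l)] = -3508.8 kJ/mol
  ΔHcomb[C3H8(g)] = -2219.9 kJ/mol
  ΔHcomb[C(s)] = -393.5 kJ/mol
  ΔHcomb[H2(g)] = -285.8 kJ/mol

Using ΔH = Σ nΔHc°(reactants) − Σ nΔHc°(products):
= [4·(-393.5) + 4·(-285.8) + 2·(-2219.9)] − [2·(-3508.8)]
= -139.4 kJ/mol

ΔHrxn = -139.4 kJ/mol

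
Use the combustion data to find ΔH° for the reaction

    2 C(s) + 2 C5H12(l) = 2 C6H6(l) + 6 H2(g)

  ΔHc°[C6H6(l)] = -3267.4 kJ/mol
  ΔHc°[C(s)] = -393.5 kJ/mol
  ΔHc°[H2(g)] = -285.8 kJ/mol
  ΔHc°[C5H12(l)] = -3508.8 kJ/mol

With combustion enthalpies, reactants minus products:
= [2·(-393.5) + 2·(-3508.8)] − [2·(-3267.4) + 6·(-285.8)]
= 445.0 kJ/mol

ΔH° = 445.0 kJ/mol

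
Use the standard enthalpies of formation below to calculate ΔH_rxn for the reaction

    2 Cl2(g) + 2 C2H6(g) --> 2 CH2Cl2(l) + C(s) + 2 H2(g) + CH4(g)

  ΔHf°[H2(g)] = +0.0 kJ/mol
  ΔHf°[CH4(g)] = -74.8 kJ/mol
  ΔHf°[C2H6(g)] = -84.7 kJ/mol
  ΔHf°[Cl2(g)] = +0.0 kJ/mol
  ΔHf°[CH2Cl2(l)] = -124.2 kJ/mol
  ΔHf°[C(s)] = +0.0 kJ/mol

ΔH_rxn = -153.8 kJ/mol

Products: 2·(-124.2) + 1·(+0.0) + 2·(+0.0) + 1·(-74.8) = -323.2
Reactants: 2·(+0.0) + 2·(-84.7) = -169.4
ΔH_rxn = (-323.2) − (-169.4) = -153.8 kJ/mol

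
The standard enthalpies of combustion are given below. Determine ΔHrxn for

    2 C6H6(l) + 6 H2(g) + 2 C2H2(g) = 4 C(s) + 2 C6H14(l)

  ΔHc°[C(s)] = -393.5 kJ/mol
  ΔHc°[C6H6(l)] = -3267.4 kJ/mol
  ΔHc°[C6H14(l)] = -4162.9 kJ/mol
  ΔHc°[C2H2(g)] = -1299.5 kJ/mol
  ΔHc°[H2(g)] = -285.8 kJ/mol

ΔHrxn = -948.8 kJ/mol

With combustion enthalpies, reactants minus products:
= [2·(-3267.4) + 6·(-285.8) + 2·(-1299.5)] − [4·(-393.5) + 2·(-4162.9)]
= -948.8 kJ/mol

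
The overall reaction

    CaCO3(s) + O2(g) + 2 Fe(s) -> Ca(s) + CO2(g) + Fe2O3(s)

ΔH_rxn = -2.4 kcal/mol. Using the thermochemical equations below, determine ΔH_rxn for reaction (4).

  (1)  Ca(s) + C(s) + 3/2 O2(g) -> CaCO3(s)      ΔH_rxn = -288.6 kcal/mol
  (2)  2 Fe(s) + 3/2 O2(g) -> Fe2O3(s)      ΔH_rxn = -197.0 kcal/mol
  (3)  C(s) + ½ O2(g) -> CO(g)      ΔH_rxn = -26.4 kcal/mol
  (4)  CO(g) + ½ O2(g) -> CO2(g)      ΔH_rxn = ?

ΔH_rxn = -67.6 kcal/mol

(1) reversed (CaCO3(s) must end up as a reactant): +288.6 kcal/mol
(2) as written (Fe2O3(s) already on the product side): -197.0 kcal/mol
(3) as written: -26.4 kcal/mol
(4) as written (CO2(g) already on the product side): contributes x
-2.4 = (+288.6) + (-197.0) + (-26.4) + x
x = (-2.4 − (+65.2)) / (1) = -67.6 kcal/mol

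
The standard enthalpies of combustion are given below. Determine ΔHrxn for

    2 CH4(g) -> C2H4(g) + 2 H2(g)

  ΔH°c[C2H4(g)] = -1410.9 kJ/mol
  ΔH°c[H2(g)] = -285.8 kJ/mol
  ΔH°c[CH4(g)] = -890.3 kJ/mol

With combustion enthalpies, reactants minus products:
= [2·(-890.3)] − [1·(-1410.9) + 2·(-285.8)]
= 201.9 kJ/mol

ΔHrxn = 201.9 kJ/mol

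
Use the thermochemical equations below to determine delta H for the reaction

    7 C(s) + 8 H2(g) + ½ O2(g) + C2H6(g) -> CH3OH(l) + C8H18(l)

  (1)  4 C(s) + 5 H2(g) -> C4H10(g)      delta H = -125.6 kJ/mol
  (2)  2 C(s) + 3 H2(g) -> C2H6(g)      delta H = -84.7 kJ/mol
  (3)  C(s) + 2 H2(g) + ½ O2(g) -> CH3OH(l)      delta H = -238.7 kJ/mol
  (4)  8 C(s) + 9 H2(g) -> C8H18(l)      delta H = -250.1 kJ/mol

delta H = -404.1 kJ/mol

(1): not needed (C4H10(g) appears nowhere else).
(2) reversed (reverse to put C2H6(g) on the reactant side): +84.7 kJ/mol
(3) as written (CH3OH(l) already on the product side): -238.7 kJ/mol
(4) as written (C8H18(l) already on the product side): -250.1 kJ/mol
delta H = (-1)·(-84.7) + (1)·(-238.7) + (1)·(-250.1) = -404.1 kJ/mol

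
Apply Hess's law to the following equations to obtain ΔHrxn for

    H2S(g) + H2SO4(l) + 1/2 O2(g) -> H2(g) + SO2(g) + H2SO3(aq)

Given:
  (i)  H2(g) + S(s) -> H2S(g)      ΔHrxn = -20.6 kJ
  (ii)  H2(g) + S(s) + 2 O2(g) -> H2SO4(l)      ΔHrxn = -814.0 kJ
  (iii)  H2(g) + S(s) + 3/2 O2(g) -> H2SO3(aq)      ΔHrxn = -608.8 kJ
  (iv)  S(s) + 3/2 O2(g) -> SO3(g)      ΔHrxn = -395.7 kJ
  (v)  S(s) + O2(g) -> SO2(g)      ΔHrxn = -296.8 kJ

ΔHrxn = -71.0 kJ

(i) reversed (H2S(g) must end up as a reactant): +20.6 kJ
(ii) reversed (reverse to put H2SO4(l) on the reactant side): +814.0 kJ
(iii) as written (H2SO3(aq) already on the product side): -608.8 kJ
(iv): not needed (SO3(g) appears nowhere else).
(v) as written (SO2(g) already on the product side): -296.8 kJ
ΔHrxn = (-1)·(-20.6) + (-1)·(-814.0) + (1)·(-608.8) + (1)·(-296.8) = -71.0 kJ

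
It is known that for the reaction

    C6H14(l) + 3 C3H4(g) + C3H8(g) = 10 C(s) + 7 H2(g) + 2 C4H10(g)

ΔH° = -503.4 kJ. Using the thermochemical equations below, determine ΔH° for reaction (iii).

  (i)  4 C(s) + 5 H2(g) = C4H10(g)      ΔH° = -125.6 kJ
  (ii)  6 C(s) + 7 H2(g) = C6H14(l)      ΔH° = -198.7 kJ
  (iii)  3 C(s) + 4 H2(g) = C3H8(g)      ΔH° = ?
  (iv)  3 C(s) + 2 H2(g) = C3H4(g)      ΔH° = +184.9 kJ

(i) × 2 (scale by 2 for the 2 C4H10(g)): (2)·(-125.6) = -251.2 kJ
(ii) reversed (C6H14(l) must end up as a reactant): +198.7 kJ
(iii) reversed (reverse to put C3H8(g) on the reactant side): contributes −x
(iv) reversed and × 3 (C3H4(g) must end up as a reactant; scale by 3 for the 3 C3H4(g)): (-3)·(+184.9) = -554.7 kJ
-503.4 = (-251.2) + (+198.7) + (-554.7) − x
x = (-503.4 − (-607.2)) / (-1) = -103.8 kJ

ΔH° = -103.8 kJ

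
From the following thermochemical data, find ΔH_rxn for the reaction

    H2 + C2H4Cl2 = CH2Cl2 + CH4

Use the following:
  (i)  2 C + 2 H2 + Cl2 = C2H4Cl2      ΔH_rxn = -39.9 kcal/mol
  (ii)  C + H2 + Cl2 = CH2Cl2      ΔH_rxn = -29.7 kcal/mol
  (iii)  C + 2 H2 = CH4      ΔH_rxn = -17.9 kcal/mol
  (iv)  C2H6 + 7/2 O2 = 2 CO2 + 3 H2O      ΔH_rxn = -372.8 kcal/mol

ΔH_rxn = -7.7 kcal/mol

(i) reversed (C2H4Cl2 must end up as a reactant): +39.9 kcal/mol
(ii) as written (CH2Cl2 already on the product side): -29.7 kcal/mol
(iii) as written (CH4 already on the product side): -17.9 kcal/mol
(iv): not needed (CO2 appears nowhere else).
Combining the equations, ΔH_rxn = (+39.9) + (-29.7) + (-17.9) = -7.7 kcal/mol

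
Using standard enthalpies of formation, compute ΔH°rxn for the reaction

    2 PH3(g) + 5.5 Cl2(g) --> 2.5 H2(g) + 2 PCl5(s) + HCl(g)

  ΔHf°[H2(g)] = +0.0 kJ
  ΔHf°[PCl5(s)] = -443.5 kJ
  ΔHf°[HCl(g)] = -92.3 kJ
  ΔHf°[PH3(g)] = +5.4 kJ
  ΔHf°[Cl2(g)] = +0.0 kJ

ΔH°rxn = Σ nΔHf°(products) − Σ nΔHf°(reactants).
Products: 5/2·(+0.0) + 2·(-443.5) + 1·(-92.3) = -979.3
Reactants: 2·(+5.4) + 11/2·(+0.0) = +10.8
ΔH°rxn = (-979.3) − (+10.8) = -990.1 kJ

ΔH°rxn = -990.1 kJ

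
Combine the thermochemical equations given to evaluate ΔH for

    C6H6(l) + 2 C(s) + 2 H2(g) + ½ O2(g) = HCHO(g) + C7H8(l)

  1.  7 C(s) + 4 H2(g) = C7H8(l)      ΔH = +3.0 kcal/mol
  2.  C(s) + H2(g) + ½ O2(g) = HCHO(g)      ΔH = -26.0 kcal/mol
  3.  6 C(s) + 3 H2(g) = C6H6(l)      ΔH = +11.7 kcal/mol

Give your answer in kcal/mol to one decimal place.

ΔH = -34.7 kcal/mol

eq. 1 as written (C7H8(l) already on the product side): +3.0 kcal/mol
eq. 2 as written (HCHO(g) already on the product side): -26.0 kcal/mol
eq. 3 reversed (C6H6(l) must end up as a reactant): -11.7 kcal/mol
Summing the manipulated equations, ΔH = (+3.0) + (-26.0) + (-11.7) = -34.7 kcal/mol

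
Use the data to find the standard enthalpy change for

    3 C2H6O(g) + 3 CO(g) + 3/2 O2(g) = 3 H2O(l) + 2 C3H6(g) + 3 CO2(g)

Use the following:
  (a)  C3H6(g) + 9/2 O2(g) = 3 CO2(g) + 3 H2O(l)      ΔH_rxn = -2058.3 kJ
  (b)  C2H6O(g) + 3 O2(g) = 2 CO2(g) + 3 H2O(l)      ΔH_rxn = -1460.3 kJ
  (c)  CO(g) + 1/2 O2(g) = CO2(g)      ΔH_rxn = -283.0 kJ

ΔH_rxn = -1113.3 kJ

(a) reversed and × 2: (-2)·(-2058.3) = +4116.6 kJ
(b) × 3: (3)·(-1460.3) = -4380.9 kJ
(c) × 3: (3)·(-283.0) = -849.0 kJ
Since enthalpy is a state function, ΔH_rxn = (+4116.6) + (-4380.9) + (-849.0) = -1113.3 kJ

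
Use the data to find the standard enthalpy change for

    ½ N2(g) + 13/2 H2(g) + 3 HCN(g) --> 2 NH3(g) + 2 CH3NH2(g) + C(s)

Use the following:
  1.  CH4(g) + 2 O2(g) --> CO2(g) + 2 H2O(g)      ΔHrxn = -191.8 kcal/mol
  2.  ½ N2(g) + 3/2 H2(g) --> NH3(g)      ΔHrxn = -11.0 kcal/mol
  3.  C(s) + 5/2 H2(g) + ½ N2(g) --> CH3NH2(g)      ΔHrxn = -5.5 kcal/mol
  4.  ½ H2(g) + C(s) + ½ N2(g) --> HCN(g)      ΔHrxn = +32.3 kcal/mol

ΔHrxn = -129.9 kcal/mol

eq. 1: not needed (CH4(g) appears nowhere else).
eq. 2 × 2 (scale by 2 for the 2 NH3(g)): (2)·(-11.0) = -22.0 kcal/mol
eq. 3 × 2 (scale by 2 for the 2 CH3NH2(g)): (2)·(-5.5) = -11.0 kcal/mol
eq. 4 reversed and × 3 (HCN(g) must end up as a reactant; ×3 to match 3 HCN(g) in the target): (-3)·(+32.3) = -96.9 kcal/mol
Summing the manipulated equations, ΔHrxn = (-22.0) + (-11.0) + (-96.9) = -129.9 kcal/mol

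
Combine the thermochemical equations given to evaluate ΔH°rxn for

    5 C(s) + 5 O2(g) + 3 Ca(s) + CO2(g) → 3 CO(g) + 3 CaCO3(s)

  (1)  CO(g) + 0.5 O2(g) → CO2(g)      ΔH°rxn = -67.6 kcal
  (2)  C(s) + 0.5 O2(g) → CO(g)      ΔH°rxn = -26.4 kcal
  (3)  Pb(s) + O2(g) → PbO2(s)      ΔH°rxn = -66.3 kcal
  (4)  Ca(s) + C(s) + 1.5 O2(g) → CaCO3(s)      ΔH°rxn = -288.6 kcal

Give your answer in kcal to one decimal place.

(1) reversed: +67.6 kcal
(2) × 2: (2)·(-26.4) = -52.8 kcal
(3): not needed.
(4) × 3: (3)·(-288.6) = -865.8 kcal
Combining the equations, ΔH°rxn = (-1)·(-67.6) + (2)·(-26.4) + (3)·(-288.6) = -851.0 kcal

ΔH°rxn = -851.0 kcal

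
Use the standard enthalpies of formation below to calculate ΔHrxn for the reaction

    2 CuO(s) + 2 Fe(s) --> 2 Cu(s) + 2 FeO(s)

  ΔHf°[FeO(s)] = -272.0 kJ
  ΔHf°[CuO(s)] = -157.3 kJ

ΔH°rxn = Σ nΔHf°(products) − Σ nΔHf°(reactants).
Products: 2·(+0.0) + 2·(-272.0) = -544.0
Reactants: 2·(-157.3) + 2·(+0.0) = -314.6
ΔHrxn = (-544.0) − (-314.6) = -229.4 kJ

ΔHrxn = -229.4 kJ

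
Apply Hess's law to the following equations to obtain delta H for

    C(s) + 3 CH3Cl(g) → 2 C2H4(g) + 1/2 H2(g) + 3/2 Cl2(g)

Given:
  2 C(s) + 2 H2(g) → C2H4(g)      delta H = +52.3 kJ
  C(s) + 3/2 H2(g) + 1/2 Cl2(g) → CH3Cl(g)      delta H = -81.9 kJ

equation 1 × 2 (scale by 2 for the 2 C2H4(g)): (2)·(+52.3) = +104.6 kJ
equation 2 reversed and × 3 (reverse to put CH3Cl(g) on the reactant side; scale by 3 for the 3 CH3Cl(g)): (-3)·(-81.9) = +245.7 kJ
Combining the equations, delta H = (2)·(+52.3) + (-3)·(-81.9) = 350.3 kJ

delta H = 350.3 kJ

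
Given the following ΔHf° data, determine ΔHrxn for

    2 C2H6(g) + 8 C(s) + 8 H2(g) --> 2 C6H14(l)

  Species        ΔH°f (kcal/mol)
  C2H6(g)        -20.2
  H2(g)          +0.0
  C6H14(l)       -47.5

Products: 2·(-47.5) = -95.0
Reactants: 2·(-20.2) + 8·(+0.0) + 8·(+0.0) = -40.4
ΔHrxn = (-95.0) − (-40.4) = -54.6 kcal/mol

ΔHrxn = -54.6 kcal/mol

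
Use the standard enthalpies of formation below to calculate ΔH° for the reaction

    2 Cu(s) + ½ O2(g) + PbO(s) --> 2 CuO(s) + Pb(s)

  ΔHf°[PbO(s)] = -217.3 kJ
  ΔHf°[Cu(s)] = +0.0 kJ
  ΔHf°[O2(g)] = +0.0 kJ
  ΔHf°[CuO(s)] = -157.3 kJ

ΔH° = -97.3 kJ

Products: 2·(-157.3) + 1·(+0.0) = -314.6
Reactants: 2·(+0.0) + 1/2·(+0.0) + 1·(-217.3) = -217.3
ΔH° = (-314.6) − (-217.3) = -97.3 kJ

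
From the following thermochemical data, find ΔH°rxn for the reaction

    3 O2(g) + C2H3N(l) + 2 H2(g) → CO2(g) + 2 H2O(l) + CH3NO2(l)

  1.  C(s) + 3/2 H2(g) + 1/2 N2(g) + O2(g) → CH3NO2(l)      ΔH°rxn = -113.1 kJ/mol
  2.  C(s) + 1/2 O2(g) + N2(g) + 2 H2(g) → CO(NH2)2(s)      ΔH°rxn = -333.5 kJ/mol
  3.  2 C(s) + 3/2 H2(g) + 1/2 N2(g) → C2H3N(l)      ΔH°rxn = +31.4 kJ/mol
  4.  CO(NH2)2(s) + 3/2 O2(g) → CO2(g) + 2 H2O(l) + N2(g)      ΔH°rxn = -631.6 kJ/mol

ΔH°rxn = -1109.6 kJ/mol

eq. 1 as written: -113.1 kJ/mol
eq. 2 as written: -333.5 kJ/mol
eq. 3 reversed: -31.4 kJ/mol
eq. 4 as written: -631.6 kJ/mol
Combining the equations, ΔH°rxn = (1)·(-113.1) + (1)·(-333.5) + (-1)·(+31.4) + (1)·(-631.6) = -1109.6 kJ/mol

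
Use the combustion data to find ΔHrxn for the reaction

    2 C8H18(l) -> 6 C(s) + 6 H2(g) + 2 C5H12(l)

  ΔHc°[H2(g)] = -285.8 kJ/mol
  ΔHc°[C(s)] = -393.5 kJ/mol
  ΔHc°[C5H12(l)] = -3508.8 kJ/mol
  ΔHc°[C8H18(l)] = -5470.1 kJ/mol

With combustion enthalpies, reactants minus products:
= [2·(-5470.1)] − [6·(-393.5) + 6·(-285.8) + 2·(-3508.8)]
= 153.2 kJ/mol

ΔHrxn = 153.2 kJ/mol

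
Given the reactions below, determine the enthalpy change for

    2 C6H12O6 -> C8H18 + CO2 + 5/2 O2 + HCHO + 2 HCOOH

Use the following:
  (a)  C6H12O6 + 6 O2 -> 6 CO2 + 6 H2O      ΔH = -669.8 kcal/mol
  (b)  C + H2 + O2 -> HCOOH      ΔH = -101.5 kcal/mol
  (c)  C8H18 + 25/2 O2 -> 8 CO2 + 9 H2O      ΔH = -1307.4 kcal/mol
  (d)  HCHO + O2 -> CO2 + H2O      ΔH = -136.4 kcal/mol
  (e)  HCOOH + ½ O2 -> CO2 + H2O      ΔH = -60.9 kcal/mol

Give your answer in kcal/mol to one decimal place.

(a) × 2 (scale by 2 for the 2 C6H12O6): (2)·(-669.8) = -1339.6 kcal/mol
(b): not needed (C appears nowhere else).
(c) reversed (C8H18 must end up as a product): +1307.4 kcal/mol
(d) reversed (HCHO must end up as a product): +136.4 kcal/mol
(e) reversed and × 2: (-2)·(-60.9) = +121.8 kcal/mol
Combining the equations, ΔH = (2)·(-669.8) + (-1)·(-1307.4) + (-1)·(-136.4) + (-2)·(-60.9) = 226.0 kcal/mol

ΔH = 226.0 kcal/mol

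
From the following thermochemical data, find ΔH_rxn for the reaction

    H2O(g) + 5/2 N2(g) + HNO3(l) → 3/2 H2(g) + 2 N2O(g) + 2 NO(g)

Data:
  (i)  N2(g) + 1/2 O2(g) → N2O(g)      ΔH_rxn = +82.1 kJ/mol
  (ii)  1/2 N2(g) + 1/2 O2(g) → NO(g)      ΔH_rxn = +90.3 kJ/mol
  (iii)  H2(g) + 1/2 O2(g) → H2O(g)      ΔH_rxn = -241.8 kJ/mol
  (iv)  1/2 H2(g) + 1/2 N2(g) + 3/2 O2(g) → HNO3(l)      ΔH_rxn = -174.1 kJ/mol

(i) × 2 (scale by 2 for the 2 N2O(g)): (2)·(+82.1) = +164.2 kJ/mol
(ii) × 2 (scale by 2 for the 2 NO(g)): (2)·(+90.3) = +180.6 kJ/mol
(iii) reversed (H2O(g) must end up as a reactant): +241.8 kJ/mol
(iv) reversed (reverse to put HNO3(l) on the reactant side): +174.1 kJ/mol
ΔH_rxn = (2)·(+82.1) + (2)·(+90.3) + (-1)·(-241.8) + (-1)·(-174.1) = 760.7 kJ/mol

ΔH_rxn = 760.7 kJ/mol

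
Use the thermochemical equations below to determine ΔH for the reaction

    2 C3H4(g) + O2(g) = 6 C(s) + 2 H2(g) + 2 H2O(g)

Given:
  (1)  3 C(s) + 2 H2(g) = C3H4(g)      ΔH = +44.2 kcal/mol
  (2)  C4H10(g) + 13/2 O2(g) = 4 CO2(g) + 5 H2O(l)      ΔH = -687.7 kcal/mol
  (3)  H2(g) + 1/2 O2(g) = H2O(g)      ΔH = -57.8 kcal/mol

ΔH = -204.0 kcal/mol

(1) reversed and × 2: (-2)·(+44.2) = -88.4 kcal/mol
(2): not needed.
(3) × 2: (2)·(-57.8) = -115.6 kcal/mol
Summing the manipulated equations, ΔH = (-2)·(+44.2) + (2)·(-57.8) = -204.0 kcal/mol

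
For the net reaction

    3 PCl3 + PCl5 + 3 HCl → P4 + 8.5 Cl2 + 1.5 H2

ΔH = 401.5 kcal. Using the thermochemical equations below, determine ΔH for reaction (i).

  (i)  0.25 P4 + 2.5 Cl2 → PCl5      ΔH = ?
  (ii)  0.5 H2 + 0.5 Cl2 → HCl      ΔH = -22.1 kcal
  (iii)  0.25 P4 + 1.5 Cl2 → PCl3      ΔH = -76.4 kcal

ΔH = -106.0 kcal

(i) reversed: contributes −x
(ii) reversed and × 3: (-3)·(-22.1) = +66.3 kcal
(iii) reversed and × 3: (-3)·(-76.4) = +229.2 kcal
+401.5 = (+66.3) + (+229.2) − x
x = (+401.5 − (+295.5)) / (-1) = -106.0 kcal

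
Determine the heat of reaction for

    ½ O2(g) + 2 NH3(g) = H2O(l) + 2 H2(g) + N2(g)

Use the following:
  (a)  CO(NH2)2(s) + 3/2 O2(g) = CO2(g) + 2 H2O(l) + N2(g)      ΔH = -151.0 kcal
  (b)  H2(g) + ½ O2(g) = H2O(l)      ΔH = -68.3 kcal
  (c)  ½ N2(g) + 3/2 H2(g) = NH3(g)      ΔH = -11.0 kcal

ΔH = -46.3 kcal

(a): not needed (CO2(g) appears nowhere else).
(b) as written: -68.3 kcal
(c) reversed and × 2 (reverse to put NH3(g) on the reactant side; ×2 to match 2 NH3(g) in the target): (-2)·(-11.0) = +22.0 kcal
ΔH = (1)·(-68.3) + (-2)·(-11.0) = -46.3 kcal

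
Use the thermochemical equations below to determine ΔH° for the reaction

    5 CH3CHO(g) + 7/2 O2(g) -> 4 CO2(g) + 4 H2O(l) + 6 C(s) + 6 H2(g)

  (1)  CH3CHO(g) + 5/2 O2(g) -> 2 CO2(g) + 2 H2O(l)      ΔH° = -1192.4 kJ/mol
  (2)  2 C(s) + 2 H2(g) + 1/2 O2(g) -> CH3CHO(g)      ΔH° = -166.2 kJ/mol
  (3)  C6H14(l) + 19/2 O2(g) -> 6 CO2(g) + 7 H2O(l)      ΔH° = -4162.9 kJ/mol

(1) × 2: (2)·(-1192.4) = -2384.8 kJ/mol
(2) reversed and × 3: (-3)·(-166.2) = +498.6 kJ/mol
(3): not needed.
By Hess's law, ΔH° = (2)·(-1192.4) + (-3)·(-166.2) = -1886.2 kJ/mol

ΔH° = -1886.2 kJ/mol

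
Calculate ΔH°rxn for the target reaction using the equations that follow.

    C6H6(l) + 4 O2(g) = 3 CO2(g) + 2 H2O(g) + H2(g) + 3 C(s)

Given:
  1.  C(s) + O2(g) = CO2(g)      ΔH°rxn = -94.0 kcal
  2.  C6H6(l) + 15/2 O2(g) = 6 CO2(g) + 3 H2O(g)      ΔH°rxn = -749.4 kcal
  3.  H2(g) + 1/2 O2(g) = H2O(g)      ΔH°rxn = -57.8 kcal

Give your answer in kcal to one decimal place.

ΔH°rxn = -409.6 kcal

eq. 1 reversed and × 3 (C(s) must end up as a product; scale by 3 for the 3 C(s)): (-3)·(-94.0) = +282.0 kcal
eq. 2 as written (C6H6(l) already on the reactant side): -749.4 kcal
eq. 3 reversed (H2(g) must end up as a product): +57.8 kcal
ΔH°rxn = (-3)·(-94.0) + (1)·(-749.4) + (-1)·(-57.8) = -409.6 kcal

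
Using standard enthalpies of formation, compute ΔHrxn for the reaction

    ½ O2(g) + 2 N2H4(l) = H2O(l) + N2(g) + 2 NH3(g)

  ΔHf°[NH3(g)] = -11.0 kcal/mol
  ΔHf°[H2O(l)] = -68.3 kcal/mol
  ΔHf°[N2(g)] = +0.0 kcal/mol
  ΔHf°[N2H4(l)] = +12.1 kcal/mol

Products: 1·(-68.3) + 1·(+0.0) + 2·(-11.0) = -90.3
Reactants: 1/2·(+0.0) + 2·(+12.1) = +24.2
ΔHrxn = (-90.3) − (+24.2) = -114.5 kcal/mol

ΔHrxn = -114.5 kcal/mol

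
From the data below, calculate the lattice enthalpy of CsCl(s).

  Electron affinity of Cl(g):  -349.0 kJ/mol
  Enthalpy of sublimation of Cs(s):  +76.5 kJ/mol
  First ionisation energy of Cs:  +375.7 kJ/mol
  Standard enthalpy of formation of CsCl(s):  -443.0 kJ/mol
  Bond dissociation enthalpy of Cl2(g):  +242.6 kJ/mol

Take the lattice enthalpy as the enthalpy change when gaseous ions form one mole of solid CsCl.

ΔHf° = 1·ΔHsub + 1·(ΣIE) + 1/2·D(Cl2) + 1·EA + U
-443.0 = 1·(+76.5) + 1·(+375.7) + 1/2·(+242.6) + 1·(-349.0) + U
U = -443.0 − (+224.5) = -667.5 kJ/mol

U = -667.5 kJ/mol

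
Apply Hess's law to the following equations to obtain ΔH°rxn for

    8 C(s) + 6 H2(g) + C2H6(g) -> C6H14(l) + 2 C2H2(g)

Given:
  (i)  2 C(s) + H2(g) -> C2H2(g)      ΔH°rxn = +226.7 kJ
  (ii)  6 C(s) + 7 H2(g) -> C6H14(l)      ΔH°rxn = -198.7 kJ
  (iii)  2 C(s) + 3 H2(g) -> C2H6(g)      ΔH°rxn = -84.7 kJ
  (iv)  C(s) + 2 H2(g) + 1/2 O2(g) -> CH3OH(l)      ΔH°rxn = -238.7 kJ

ΔH°rxn = 339.4 kJ

(i) × 2 (×2 to match 2 C2H2(g) in the target): (2)·(+226.7) = +453.4 kJ
(ii) as written (C6H14(l) already on the product side): -198.7 kJ
(iii) reversed (reverse to put C2H6(g) on the reactant side): +84.7 kJ
(iv): not needed (CH3OH(l) appears nowhere else).
ΔH°rxn = (+453.4) + (-198.7) + (+84.7) = 339.4 kJ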